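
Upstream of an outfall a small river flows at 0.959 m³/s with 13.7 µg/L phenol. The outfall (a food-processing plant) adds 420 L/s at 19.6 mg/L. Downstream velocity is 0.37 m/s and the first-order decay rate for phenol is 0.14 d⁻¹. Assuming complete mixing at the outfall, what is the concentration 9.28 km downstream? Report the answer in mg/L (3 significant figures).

420 L/s = 0.42 m³/s.
13.7 µg/L = 0.0137 mg/L.
After complete mixing, C₀ = (0.42·19.6 + 0.959·0.0137) / 1.379 = 5.979 mg/L.
Travel time t = 9280 m / 0.37 m/s = 2.508e+04 s = 0.2903 d.
C = 5.979·exp(−0.14·0.2903) = 5.979·0.9602 = 5.741 mg/L.

5.74 mg/L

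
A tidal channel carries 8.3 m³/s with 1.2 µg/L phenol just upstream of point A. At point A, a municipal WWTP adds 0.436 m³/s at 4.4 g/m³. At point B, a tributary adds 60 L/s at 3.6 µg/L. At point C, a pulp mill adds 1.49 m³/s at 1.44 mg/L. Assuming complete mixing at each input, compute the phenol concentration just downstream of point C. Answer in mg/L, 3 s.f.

1.2 µg/L = 0.0012 mg/L.
After input A: C = (8.3·0.0012 + 0.436·4.4) / 8.736 = 0.2207 mg/L.
60 L/s = 0.06 m³/s.
3.6 µg/L = 0.0036 mg/L.
After input B: C = (8.736·0.2207 + 0.06·0.0036) / 8.796 = 0.2193 mg/L.
After input C: C = (8.796·0.2193 + 1.49·1.44) / 10.29 = 0.3961 mg/L.

0.396 mg/L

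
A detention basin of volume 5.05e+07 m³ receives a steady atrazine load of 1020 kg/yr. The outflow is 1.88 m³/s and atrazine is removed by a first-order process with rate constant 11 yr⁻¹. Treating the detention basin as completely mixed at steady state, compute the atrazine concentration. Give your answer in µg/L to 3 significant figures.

1.66 µg/L

Outflow Q = 1.88 m³/s × 3.156e+07 s/yr = 5.933e+07 m³/yr.
Steady-state CSTR mass balance: W = Q·C + k·V·C, so C = W/(Q + kV).
Q + kV = 5.933e+07 + 11·5.05e+07 = 6.148e+08 m³/yr.
C = 1020/6.148e+08 = 1.659e-06 kg/m³ = 0.001659 mg/L = 1.659 µg/L.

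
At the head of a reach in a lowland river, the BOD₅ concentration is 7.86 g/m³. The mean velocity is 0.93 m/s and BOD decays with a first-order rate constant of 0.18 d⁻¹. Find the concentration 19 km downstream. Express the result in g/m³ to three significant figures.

7.53 g/m³

Travel time t = 19 km / 0.93 m/s = 1.9e+04/0.93 = 2.043e+04 s = 0.2365 d.
First-order decay: C = 7.86·exp(−0.18·0.2365) = 7.86·0.9583 = 7.532 g/m³.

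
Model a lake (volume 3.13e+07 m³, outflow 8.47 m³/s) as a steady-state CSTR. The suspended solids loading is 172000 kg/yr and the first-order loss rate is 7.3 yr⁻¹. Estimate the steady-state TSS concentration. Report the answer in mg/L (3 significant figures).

0.347 mg/L

Outflow Q = 8.47 m³/s × 3.156e+07 s/yr = 2.673e+08 m³/yr.
Steady-state CSTR mass balance: W = Q·C + k·V·C, so C = W/(Q + kV).
Q + kV = 2.673e+08 + 7.3·3.13e+07 = 4.958e+08 m³/yr.
C = 172000/4.958e+08 = 0.0003469 kg/m³ = 0.3469 mg/L.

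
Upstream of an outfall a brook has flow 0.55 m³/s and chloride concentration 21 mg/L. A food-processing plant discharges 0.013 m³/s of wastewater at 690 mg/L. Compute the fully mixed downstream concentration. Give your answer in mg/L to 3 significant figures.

36.4 mg/L

Conservation of mass across the mixing zone: C = (0.013·690 + 0.55·21) / (0.013 + 0.55) = 20.52/0.563 = 36.45 mg/L.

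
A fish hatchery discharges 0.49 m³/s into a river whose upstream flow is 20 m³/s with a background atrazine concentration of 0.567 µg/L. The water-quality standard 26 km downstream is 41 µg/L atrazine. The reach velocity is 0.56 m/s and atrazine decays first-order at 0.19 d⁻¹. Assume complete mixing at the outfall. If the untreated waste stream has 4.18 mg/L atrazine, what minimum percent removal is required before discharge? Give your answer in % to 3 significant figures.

55.1 %

0.567 µg/L = 0.000567 mg/L.
41 µg/L = 0.041 mg/L.
Travel time to the compliance point: t = 2.6e+04/0.56 = 4.643e+04 s = 0.5374 d; decay factor exp(−0.19·0.5374) = 0.9029.
So the concentration just after mixing may be at most 0.041/0.9029 = 0.04541 mg/L.
Mass balance: 0.04541·20.49 = 0.49·Cₑ + 20·0.000567.
Cₑ = (0.9304 − 0.01134) / 0.49 = 1.876 mg/L.
Required removal = 1 − 1.876/4.18 = 55.13 %.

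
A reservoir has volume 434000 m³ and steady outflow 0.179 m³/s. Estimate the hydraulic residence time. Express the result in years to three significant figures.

Q = 0.179 m³/s × 3.156e+07 s/yr = 5.649e+06 m³/yr.
Hydraulic residence time τ = V/Q = 434000/5.649e+06 = 0.07683 yr.

0.0768 yr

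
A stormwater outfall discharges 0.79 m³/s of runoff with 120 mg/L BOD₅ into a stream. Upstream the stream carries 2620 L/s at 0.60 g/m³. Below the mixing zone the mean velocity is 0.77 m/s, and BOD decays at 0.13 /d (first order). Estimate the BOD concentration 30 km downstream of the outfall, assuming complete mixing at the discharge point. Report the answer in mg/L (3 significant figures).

2620 L/s = 2.62 m³/s.
After complete mixing, C₀ = (0.79·120 + 2.62·0.6) / 3.41 = 28.26 mg/L.
Travel time t = 3e+04 m / 0.77 m/s = 3.896e+04 s = 0.4509 d.
C = 28.26·exp(−0.13·0.4509) = 28.26·0.9431 = 26.65 mg/L.

26.7 mg/L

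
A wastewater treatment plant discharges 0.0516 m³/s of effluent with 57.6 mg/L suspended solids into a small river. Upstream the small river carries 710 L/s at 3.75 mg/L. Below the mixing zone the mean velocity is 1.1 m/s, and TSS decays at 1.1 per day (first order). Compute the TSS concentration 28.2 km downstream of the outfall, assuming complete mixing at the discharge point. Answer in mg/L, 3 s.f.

5.34 mg/L

710 L/s = 0.71 m³/s.
After complete mixing, C₀ = (0.0516·57.6 + 0.71·3.75) / 0.7616 = 7.398 mg/L.
Travel time t = 2.82e+04 m / 1.1 m/s = 2.564e+04 s = 0.2967 d.
C = 7.398·exp(−1.1·0.2967) = 7.398·0.7215 = 5.338 mg/L.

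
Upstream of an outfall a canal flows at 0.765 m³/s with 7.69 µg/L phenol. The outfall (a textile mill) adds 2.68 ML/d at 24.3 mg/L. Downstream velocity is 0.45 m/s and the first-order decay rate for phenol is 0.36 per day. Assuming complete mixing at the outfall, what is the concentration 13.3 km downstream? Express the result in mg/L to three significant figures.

2.68 ML/d = 0.03102 m³/s.
7.69 µg/L = 0.00769 mg/L.
After complete mixing, C₀ = (0.03102·24.3 + 0.765·0.00769) / 0.796 = 0.9543 mg/L.
Travel time t = 1.33e+04 m / 0.45 m/s = 2.956e+04 s = 0.3421 d.
C = 0.9543·exp(−0.36·0.3421) = 0.9543·0.8841 = 0.8437 mg/L.

0.844 mg/L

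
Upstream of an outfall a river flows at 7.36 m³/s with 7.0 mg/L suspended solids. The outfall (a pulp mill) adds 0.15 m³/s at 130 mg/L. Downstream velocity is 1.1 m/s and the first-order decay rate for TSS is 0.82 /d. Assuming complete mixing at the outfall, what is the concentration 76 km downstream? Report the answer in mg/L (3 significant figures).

After complete mixing, C₀ = (0.15·130 + 7.36·7) / 7.51 = 9.457 mg/L.
Travel time t = 7.6e+04 m / 1.1 m/s = 6.909e+04 s = 0.7997 d.
C = 9.457·exp(−0.82·0.7997) = 9.457·0.5191 = 4.909 mg/L.

4.91 mg/L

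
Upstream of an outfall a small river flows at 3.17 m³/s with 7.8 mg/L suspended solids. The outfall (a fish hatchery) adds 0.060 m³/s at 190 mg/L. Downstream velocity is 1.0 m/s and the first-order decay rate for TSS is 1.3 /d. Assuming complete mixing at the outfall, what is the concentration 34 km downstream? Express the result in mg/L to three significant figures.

6.71 mg/L

After complete mixing, C₀ = (0.06·190 + 3.17·7.8) / 3.23 = 11.18 mg/L.
Travel time t = 3.4e+04 m / 1.0 m/s = 3.4e+04 s = 0.3935 d.
C = 11.18·exp(−1.3·0.3935) = 11.18·0.5996 = 6.706 mg/L.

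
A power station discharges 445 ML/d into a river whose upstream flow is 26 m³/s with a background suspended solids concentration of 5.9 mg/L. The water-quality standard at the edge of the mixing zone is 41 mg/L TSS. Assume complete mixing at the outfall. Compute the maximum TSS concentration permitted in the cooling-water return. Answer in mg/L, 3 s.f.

218 mg/L

445 ML/d = 5.15 m³/s.
Mass balance: 41·31.15 = 5.15·Cₑ + 26·5.9.
Cₑ = (1277 − 153.4) / 5.15 = 218.2 mg/L.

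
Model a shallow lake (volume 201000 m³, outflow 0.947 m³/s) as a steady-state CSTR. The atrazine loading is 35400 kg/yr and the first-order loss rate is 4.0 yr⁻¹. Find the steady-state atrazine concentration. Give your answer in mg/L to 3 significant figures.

1.15 mg/L

Outflow Q = 0.947 m³/s × 3.156e+07 s/yr = 2.989e+07 m³/yr.
Steady-state CSTR mass balance: W = Q·C + k·V·C, so C = W/(Q + kV).
Q + kV = 2.989e+07 + 4.0·201000 = 3.069e+07 m³/yr.
C = 35400/3.069e+07 = 0.001154 kg/m³ = 1.154 mg/L.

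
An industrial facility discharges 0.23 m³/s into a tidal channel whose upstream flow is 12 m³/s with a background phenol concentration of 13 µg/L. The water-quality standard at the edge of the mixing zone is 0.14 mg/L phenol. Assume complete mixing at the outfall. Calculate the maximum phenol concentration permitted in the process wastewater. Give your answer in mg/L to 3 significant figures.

6.77 mg/L

13 µg/L = 0.013 mg/L.
Mass balance: 0.14·12.23 = 0.23·Cₑ + 12·0.013.
Cₑ = (1.712 − 0.156) / 0.23 = 6.766 mg/L.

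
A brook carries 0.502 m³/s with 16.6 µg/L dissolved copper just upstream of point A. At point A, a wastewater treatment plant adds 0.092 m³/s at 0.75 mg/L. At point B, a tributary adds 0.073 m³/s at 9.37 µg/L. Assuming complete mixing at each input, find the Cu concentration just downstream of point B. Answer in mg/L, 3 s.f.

16.6 µg/L = 0.0166 mg/L.
After input A: C = (0.502·0.0166 + 0.092·0.75) / 0.594 = 0.1302 mg/L.
9.37 µg/L = 0.00937 mg/L.
After input B: C = (0.594·0.1302 + 0.073·0.00937) / 0.667 = 0.117 mg/L.

0.117 mg/L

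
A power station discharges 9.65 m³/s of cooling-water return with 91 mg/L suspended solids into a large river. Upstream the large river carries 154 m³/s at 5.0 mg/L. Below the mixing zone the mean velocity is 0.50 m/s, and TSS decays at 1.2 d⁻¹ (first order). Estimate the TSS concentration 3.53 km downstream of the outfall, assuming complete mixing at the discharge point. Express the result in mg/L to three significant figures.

After complete mixing, C₀ = (9.65·91 + 154·5) / 163.7 = 10.07 mg/L.
Travel time t = 3530 m / 0.50 m/s = 7060 s = 0.08171 d.
C = 10.07·exp(−1.2·0.08171) = 10.07·0.9066 = 9.131 mg/L.

9.13 mg/L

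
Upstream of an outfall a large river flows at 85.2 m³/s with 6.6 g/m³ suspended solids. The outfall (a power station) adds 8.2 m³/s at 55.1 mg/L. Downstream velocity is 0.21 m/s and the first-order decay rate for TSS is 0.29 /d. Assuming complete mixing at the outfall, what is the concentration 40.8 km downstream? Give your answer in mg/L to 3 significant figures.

After complete mixing, C₀ = (8.2·55.1 + 85.2·6.6) / 93.4 = 10.86 mg/L.
Travel time t = 4.08e+04 m / 0.21 m/s = 1.943e+05 s = 2.249 d.
C = 10.86·exp(−0.29·2.249) = 10.86·0.5209 = 5.656 mg/L.

5.66 mg/L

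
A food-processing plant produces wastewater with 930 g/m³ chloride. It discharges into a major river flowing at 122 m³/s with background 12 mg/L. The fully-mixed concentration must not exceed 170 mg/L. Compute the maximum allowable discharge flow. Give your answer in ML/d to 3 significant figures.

2190 ML/d

Mass balance at complete mixing: C_std·(Q_w + Q_r) = Q_w·C_e + Q_r·C_b.
Rearranging, Q_w = Q_r·(C_std − C_b)/(C_e − C_std) = 122·(170 − 12) / (930 − 170) = 25.36 m³/s.
= 2191 ML/d.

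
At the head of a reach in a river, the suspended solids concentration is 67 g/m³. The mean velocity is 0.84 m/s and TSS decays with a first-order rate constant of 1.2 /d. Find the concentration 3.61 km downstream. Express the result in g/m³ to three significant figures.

63.1 g/m³

Travel time t = 3.61 km / 0.84 m/s = 3610/0.84 = 4298 s = 0.04974 d.
First-order decay: C = 67·exp(−1.2·0.04974) = 67·0.9421 = 63.12 g/m³.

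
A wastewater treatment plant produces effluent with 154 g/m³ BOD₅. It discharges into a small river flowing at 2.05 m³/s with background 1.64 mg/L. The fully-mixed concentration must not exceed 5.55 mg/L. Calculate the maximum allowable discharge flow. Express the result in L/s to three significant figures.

Mass balance at complete mixing: C_std·(Q_w + Q_r) = Q_w·C_e + Q_r·C_b.
Rearranging, Q_w = Q_r·(C_std − C_b)/(C_e − C_std) = 2.05·(5.55 − 1.64) / (154 − 5.55) = 0.05399 m³/s.
= 53.99 L/s.

54.0 L/s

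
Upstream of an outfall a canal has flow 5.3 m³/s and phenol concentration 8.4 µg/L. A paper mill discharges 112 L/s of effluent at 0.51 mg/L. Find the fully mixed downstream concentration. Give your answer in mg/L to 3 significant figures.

0.0188 mg/L

112 L/s = 0.112 m³/s.
8.4 µg/L = 0.0084 mg/L.
Flow-weighted mixing gives C = (0.112·0.51 + 5.3·0.0084) / (0.112 + 5.3) = 0.1016/5.412 = 0.01878 mg/L.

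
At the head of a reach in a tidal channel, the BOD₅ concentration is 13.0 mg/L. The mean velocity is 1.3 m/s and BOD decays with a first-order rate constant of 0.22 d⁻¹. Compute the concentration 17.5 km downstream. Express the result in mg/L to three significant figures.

Travel time t = 17.5 km / 1.3 m/s = 1.75e+04/1.3 = 1.346e+04 s = 0.1558 d.
First-order decay: C = 13.0·exp(−0.22·0.1558) = 13.0·0.9663 = 12.56 mg/L.

12.6 mg/L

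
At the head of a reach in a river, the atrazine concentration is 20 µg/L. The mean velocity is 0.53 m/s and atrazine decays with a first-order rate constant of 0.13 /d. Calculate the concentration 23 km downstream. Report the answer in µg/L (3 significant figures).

18.7 µg/L

Travel time t = 23 km / 0.53 m/s = 2.3e+04/0.53 = 4.34e+04 s = 0.5023 d.
First-order decay: C = 20·exp(−0.13·0.5023) = 20·0.9368 = 18.74 µg/L.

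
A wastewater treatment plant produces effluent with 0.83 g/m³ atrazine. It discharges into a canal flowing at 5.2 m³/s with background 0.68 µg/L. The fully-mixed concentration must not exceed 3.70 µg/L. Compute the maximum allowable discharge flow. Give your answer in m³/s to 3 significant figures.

0.0190 m³/s

0.68 µg/L = 0.00068 mg/L.
3.70 µg/L = 0.0037 mg/L.
Mass balance at complete mixing: C_std·(Q_w + Q_r) = Q_w·C_e + Q_r·C_b.
Rearranging, Q_w = Q_r·(C_std − C_b)/(C_e − C_std) = 5.2·(0.0037 − 0.00068) / (0.83 − 0.0037) = 0.01901 m³/s.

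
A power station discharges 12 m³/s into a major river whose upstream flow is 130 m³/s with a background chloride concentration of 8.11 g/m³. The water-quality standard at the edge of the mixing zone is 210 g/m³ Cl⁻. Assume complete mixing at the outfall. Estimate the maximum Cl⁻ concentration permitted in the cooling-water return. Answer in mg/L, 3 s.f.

Mass balance: 210·142 = 12·Cₑ + 130·8.11.
Cₑ = (2.982e+04 − 1054) / 12 = 2397 mg/L.

2400 mg/L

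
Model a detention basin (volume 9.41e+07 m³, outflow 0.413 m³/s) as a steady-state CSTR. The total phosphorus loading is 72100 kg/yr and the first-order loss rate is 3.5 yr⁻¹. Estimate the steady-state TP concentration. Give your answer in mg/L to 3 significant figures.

0.211 mg/L

Outflow Q = 0.413 m³/s × 3.156e+07 s/yr = 1.303e+07 m³/yr.
Steady-state CSTR mass balance: W = Q·C + k·V·C, so C = W/(Q + kV).
Q + kV = 1.303e+07 + 3.5·9.41e+07 = 3.424e+08 m³/yr.
C = 72100/3.424e+08 = 0.0002106 kg/m³ = 0.2106 mg/L.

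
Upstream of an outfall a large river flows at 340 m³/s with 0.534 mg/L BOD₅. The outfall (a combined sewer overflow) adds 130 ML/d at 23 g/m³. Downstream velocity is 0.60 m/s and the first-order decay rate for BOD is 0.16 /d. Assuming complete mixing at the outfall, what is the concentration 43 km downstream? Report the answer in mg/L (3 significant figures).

0.554 mg/L

130 ML/d = 1.505 m³/s.
After complete mixing, C₀ = (1.505·23 + 340·0.534) / 341.5 = 0.633 mg/L.
Travel time t = 4.3e+04 m / 0.60 m/s = 7.167e+04 s = 0.8295 d.
C = 0.633·exp(−0.16·0.8295) = 0.633·0.8757 = 0.5543 mg/L.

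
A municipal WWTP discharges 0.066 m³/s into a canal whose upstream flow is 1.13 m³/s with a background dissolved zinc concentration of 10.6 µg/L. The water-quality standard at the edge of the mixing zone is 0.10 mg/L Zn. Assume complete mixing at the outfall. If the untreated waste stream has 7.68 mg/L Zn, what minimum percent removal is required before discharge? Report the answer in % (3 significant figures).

10.6 µg/L = 0.0106 mg/L.
Mass balance: 0.1·1.196 = 0.066·Cₑ + 1.13·0.0106.
Cₑ = (0.1196 − 0.01198) / 0.066 = 1.631 mg/L.
Required removal = 1 − 1.631/7.68 = 78.77 %.

78.8 %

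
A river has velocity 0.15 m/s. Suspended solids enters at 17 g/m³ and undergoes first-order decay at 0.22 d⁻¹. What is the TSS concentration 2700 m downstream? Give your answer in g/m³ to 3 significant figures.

16.2 g/m³

Travel time t = 2700 m / 0.15 m/s = 2700/0.15 = 1.8e+04 s = 0.2083 d.
First-order decay: C = 17·exp(−0.22·0.2083) = 17·0.9552 = 16.24 g/m³.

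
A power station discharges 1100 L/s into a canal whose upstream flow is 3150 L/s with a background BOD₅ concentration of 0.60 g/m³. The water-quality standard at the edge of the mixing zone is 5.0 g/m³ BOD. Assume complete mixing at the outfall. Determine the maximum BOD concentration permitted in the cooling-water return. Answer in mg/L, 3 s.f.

17.6 mg/L

1100 L/s = 1.1 m³/s.
3150 L/s = 3.15 m³/s.
Mass balance: 5·4.25 = 1.1·Cₑ + 3.15·0.6.
Cₑ = (21.25 − 1.89) / 1.1 = 17.6 mg/L.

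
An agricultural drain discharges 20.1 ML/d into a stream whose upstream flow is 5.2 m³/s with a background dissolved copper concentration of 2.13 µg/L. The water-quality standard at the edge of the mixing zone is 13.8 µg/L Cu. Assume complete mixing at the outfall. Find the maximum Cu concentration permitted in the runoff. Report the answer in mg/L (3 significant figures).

0.275 mg/L

20.1 ML/d = 0.2326 m³/s.
2.13 µg/L = 0.00213 mg/L.
13.8 µg/L = 0.0138 mg/L.
Mass balance: 0.0138·5.433 = 0.2326·Cₑ + 5.2·0.00213.
Cₑ = (0.07497 − 0.01108) / 0.2326 = 0.2747 mg/L.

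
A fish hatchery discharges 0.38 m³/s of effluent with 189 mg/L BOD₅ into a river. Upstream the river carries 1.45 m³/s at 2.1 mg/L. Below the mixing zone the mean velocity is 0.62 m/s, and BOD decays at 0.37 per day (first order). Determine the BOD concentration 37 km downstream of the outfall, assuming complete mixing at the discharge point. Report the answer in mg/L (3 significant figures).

After complete mixing, C₀ = (0.38·189 + 1.45·2.1) / 1.83 = 40.91 mg/L.
Travel time t = 3.7e+04 m / 0.62 m/s = 5.968e+04 s = 0.6907 d.
C = 40.91·exp(−0.37·0.6907) = 40.91·0.7745 = 31.68 mg/L.

31.7 mg/L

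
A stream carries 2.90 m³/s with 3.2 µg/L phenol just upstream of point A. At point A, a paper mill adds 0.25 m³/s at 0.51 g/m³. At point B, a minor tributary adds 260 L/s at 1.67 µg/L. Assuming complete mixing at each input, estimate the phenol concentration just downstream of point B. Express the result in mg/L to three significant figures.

0.0402 mg/L

3.2 µg/L = 0.0032 mg/L.
After input A: C = (2.9·0.0032 + 0.25·0.51) / 3.15 = 0.04342 mg/L.
260 L/s = 0.26 m³/s.
1.67 µg/L = 0.00167 mg/L.
After input B: C = (3.15·0.04342 + 0.26·0.00167) / 3.41 = 0.04024 mg/L.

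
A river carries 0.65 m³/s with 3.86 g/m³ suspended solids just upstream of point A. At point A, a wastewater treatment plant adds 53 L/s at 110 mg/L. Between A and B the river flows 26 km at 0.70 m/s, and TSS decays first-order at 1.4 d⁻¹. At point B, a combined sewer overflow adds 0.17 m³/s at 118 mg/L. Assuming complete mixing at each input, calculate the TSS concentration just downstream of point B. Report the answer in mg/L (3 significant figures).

28.2 mg/L

53 L/s = 0.053 m³/s.
After input A: C = (0.65·3.86 + 0.053·110) / 0.703 = 11.86 mg/L.
Over the 26 km reach to input B (t = 3.714e+04 s = 0.4299 d), decay gives C = 11.86·exp(−1.4·0.4299) = 6.498 mg/L.
After input B: C = (0.703·6.498 + 0.17·118) / 0.873 = 28.21 mg/L.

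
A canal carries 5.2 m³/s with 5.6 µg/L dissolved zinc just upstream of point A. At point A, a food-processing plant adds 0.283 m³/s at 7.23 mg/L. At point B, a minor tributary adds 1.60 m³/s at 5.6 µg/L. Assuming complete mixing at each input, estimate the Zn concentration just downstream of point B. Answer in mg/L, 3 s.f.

5.6 µg/L = 0.0056 mg/L.
After input A: C = (5.2·0.0056 + 0.283·7.23) / 5.483 = 0.3785 mg/L.
5.6 µg/L = 0.0056 mg/L.
After input B: C = (5.483·0.3785 + 1.6·0.0056) / 7.083 = 0.2942 mg/L.

0.294 mg/L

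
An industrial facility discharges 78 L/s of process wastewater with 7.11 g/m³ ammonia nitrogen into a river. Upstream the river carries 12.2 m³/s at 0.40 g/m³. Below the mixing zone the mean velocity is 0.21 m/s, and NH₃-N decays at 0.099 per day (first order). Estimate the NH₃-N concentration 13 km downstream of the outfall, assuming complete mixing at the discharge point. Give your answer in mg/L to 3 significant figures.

78 L/s = 0.078 m³/s.
After complete mixing, C₀ = (0.078·7.11 + 12.2·0.4) / 12.28 = 0.4426 mg/L.
Travel time t = 1.3e+04 m / 0.21 m/s = 6.19e+04 s = 0.7165 d.
C = 0.4426·exp(−0.099·0.7165) = 0.4426·0.9315 = 0.4123 mg/L.

0.412 mg/L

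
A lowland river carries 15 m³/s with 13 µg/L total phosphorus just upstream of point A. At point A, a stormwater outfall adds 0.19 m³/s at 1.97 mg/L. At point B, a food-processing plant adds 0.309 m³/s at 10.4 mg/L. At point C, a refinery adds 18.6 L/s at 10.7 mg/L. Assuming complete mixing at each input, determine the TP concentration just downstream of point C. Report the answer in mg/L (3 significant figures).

13 µg/L = 0.013 mg/L.
After input A: C = (15·0.013 + 0.19·1.97) / 15.19 = 0.03748 mg/L.
After input B: C = (15.19·0.03748 + 0.309·10.4) / 15.5 = 0.2441 mg/L.
18.6 L/s = 0.0186 m³/s.
After input C: C = (15.5·0.2441 + 0.0186·10.7) / 15.52 = 0.2566 mg/L.

0.257 mg/L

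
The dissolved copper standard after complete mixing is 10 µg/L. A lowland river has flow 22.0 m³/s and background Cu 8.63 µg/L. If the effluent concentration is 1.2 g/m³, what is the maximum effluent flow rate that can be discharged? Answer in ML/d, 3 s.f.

8.63 µg/L = 0.00863 mg/L.
10 µg/L = 0.01 mg/L.
Mass balance at complete mixing: C_std·(Q_w + Q_r) = Q_w·C_e + Q_r·C_b.
Rearranging, Q_w = Q_r·(C_std − C_b)/(C_e − C_std) = 22.0·(0.01 − 0.00863) / (1.2 − 0.01) = 0.02533 m³/s.
= 2.188 ML/d.

2.19 ML/d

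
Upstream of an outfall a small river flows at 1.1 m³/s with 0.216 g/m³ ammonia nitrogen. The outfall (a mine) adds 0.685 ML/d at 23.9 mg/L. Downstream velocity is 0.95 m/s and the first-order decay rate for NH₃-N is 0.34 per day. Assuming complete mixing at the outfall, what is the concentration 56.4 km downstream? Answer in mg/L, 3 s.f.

0.305 mg/L

0.685 ML/d = 0.007928 m³/s.
After complete mixing, C₀ = (0.007928·23.9 + 1.1·0.216) / 1.108 = 0.3855 mg/L.
Travel time t = 5.64e+04 m / 0.95 m/s = 5.937e+04 s = 0.6871 d.
C = 0.3855·exp(−0.34·0.6871) = 0.3855·0.7917 = 0.3052 mg/L.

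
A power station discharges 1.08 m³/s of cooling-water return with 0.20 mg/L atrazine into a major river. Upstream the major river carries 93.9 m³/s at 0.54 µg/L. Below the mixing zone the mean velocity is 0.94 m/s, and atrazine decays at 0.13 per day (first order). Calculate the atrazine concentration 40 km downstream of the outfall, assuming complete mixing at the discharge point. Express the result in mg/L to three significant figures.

0.54 µg/L = 0.00054 mg/L.
After complete mixing, C₀ = (1.08·0.2 + 93.9·0.00054) / 94.98 = 0.002808 mg/L.
Travel time t = 4e+04 m / 0.94 m/s = 4.255e+04 s = 0.4925 d.
C = 0.002808·exp(−0.13·0.4925) = 0.002808·0.938 = 0.002634 mg/L.

0.00263 mg/L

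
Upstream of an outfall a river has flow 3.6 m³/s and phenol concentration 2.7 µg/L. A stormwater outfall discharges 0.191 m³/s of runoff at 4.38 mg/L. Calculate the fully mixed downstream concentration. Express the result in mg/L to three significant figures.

2.7 µg/L = 0.0027 mg/L.
By mass balance at complete mixing, C = (0.191·4.38 + 3.6·0.0027) / (0.191 + 3.6) = 0.8463/3.791 = 0.2232 mg/L.

0.223 mg/L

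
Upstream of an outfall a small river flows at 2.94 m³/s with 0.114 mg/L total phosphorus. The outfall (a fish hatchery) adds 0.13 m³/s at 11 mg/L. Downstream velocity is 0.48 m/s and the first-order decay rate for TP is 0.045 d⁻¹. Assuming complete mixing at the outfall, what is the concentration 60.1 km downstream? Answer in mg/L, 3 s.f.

After complete mixing, C₀ = (0.13·11 + 2.94·0.114) / 3.07 = 0.575 mg/L.
Travel time t = 6.01e+04 m / 0.48 m/s = 1.252e+05 s = 1.449 d.
C = 0.575·exp(−0.045·1.449) = 0.575·0.9369 = 0.5387 mg/L.

0.539 mg/L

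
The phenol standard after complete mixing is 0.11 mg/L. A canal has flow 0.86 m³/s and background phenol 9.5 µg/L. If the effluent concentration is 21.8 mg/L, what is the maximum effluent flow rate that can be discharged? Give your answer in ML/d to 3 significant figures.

0.344 ML/d

9.5 µg/L = 0.0095 mg/L.
Mass balance at complete mixing: C_std·(Q_w + Q_r) = Q_w·C_e + Q_r·C_b.
Rearranging, Q_w = Q_r·(C_std − C_b)/(C_e − C_std) = 0.86·(0.11 − 0.0095) / (21.8 − 0.11) = 0.003985 m³/s.
= 0.3443 ML/d.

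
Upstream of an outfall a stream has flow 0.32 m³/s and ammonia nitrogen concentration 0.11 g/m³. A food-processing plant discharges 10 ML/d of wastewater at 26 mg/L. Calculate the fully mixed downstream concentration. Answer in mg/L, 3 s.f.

10 ML/d = 0.1157 m³/s.
By mass balance at complete mixing, C = (0.1157·26 + 0.32·0.11) / (0.1157 + 0.32) = 3.044/0.4357 = 6.987 mg/L.

6.99 mg/L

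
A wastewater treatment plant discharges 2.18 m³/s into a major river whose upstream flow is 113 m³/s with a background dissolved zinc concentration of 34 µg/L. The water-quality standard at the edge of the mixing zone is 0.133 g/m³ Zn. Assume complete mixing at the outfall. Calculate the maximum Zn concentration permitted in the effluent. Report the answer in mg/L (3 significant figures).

34 µg/L = 0.034 mg/L.
Mass balance: 0.133·115.2 = 2.18·Cₑ + 113·0.034.
Cₑ = (15.32 − 3.842) / 2.18 = 5.265 mg/L.

5.26 mg/L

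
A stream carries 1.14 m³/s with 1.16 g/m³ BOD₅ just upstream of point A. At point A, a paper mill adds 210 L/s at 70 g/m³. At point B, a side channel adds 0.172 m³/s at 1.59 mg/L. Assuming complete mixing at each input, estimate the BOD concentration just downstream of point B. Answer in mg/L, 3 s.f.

210 L/s = 0.21 m³/s.
After input A: C = (1.14·1.16 + 0.21·70) / 1.35 = 11.87 mg/L.
After input B: C = (1.35·11.87 + 0.172·1.59) / 1.522 = 10.71 mg/L.

10.7 mg/L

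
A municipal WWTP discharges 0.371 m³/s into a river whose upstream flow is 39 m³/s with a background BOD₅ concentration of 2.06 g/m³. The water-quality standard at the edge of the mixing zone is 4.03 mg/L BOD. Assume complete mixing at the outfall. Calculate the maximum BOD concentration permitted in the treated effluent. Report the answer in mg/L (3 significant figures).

Mass balance: 4.03·39.37 = 0.371·Cₑ + 39·2.06.
Cₑ = (158.7 − 80.34) / 0.371 = 211.1 mg/L.

211 mg/L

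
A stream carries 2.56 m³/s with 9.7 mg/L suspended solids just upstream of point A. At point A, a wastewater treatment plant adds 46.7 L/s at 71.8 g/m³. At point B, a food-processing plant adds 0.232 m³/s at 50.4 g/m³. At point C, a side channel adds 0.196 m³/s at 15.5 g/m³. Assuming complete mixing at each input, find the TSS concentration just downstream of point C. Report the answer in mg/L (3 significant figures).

14.1 mg/L

46.7 L/s = 0.0467 m³/s.
After input A: C = (2.56·9.7 + 0.0467·71.8) / 2.607 = 10.81 mg/L.
After input B: C = (2.607·10.81 + 0.232·50.4) / 2.839 = 14.05 mg/L.
After input C: C = (2.839·14.05 + 0.196·15.5) / 3.035 = 14.14 mg/L.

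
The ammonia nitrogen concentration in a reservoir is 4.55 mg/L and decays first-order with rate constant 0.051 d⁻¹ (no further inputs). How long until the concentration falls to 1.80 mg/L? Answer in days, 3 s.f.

t = ln(C₀/C)/k = ln(4.55/1.80)/0.051 = 0.9273/0.051 = 18.18 d.

18.2 d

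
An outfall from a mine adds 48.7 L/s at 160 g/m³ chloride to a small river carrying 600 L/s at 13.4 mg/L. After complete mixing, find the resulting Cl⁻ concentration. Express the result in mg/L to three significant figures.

48.7 L/s = 0.0487 m³/s.
600 L/s = 0.6 m³/s.
Conservation of mass across the mixing zone: C = (0.0487·160 + 0.6·13.4) / (0.0487 + 0.6) = 15.83/0.6487 = 24.41 mg/L.

24.4 mg/L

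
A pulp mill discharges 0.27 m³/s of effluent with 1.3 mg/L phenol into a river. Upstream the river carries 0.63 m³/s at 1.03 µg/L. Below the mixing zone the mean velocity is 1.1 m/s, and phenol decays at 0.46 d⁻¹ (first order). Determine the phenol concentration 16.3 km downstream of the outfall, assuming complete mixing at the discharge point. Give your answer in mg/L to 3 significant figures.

0.361 mg/L

1.03 µg/L = 0.00103 mg/L.
After complete mixing, C₀ = (0.27·1.3 + 0.63·0.00103) / 0.9 = 0.3907 mg/L.
Travel time t = 1.63e+04 m / 1.1 m/s = 1.482e+04 s = 0.1715 d.
C = 0.3907·exp(−0.46·0.1715) = 0.3907·0.9241 = 0.3611 mg/L.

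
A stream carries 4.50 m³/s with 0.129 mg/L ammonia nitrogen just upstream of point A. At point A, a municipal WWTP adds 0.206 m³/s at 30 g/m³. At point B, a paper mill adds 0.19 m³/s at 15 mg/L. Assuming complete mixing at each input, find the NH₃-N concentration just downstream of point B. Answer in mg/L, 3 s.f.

After input A: C = (4.5·0.129 + 0.206·30) / 4.706 = 1.437 mg/L.
After input B: C = (4.706·1.437 + 0.19·15) / 4.896 = 1.963 mg/L.

1.96 mg/L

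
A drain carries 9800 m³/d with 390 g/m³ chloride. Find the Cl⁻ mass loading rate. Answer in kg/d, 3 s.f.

3820 kg/d

9800 m³/d = 0.1134 m³/s.
Mass flux = Q·C = 0.1134 m³/s × 390 g/m³ = 44.24 g/s.
= 44.24 g/s × 86.4 = 3822 kg/d.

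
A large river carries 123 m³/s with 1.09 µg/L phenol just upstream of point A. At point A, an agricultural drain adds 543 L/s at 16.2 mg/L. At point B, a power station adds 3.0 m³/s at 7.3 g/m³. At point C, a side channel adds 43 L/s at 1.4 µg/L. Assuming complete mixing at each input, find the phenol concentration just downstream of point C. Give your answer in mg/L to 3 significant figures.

0.244 mg/L

1.09 µg/L = 0.00109 mg/L.
543 L/s = 0.543 m³/s.
After input A: C = (123·0.00109 + 0.543·16.2) / 123.5 = 0.07229 mg/L.
After input B: C = (123.5·0.07229 + 3·7.3) / 126.5 = 0.2436 mg/L.
43 L/s = 0.043 m³/s.
1.4 µg/L = 0.0014 mg/L.
After input C: C = (126.5·0.2436 + 0.043·0.0014) / 126.6 = 0.2436 mg/L.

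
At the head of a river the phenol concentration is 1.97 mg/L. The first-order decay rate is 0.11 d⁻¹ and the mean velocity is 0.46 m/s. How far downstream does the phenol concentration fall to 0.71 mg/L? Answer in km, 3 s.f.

From C = C₀·e^(−kt), t = ln(C₀/C)/k = ln(1.97/0.71)/0.11 = 1.021/0.11 = 9.277 d.
Distance = v·t = 0.46 m/s × 8.016e+05 s = 3.687e+05 m = 368.7 km.

369 km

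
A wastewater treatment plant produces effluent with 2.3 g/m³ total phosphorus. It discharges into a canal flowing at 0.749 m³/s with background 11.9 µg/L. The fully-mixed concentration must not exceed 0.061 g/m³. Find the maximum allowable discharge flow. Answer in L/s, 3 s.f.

11.9 µg/L = 0.0119 mg/L.
Mass balance at complete mixing: C_std·(Q_w + Q_r) = Q_w·C_e + Q_r·C_b.
Rearranging, Q_w = Q_r·(C_std − C_b)/(C_e − C_std) = 0.749·(0.061 − 0.0119) / (2.3 − 0.061) = 0.01643 m³/s.
= 16.43 L/s.

16.4 L/s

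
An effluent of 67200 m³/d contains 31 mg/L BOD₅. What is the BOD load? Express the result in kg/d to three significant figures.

67200 m³/d = 0.7778 m³/s.
Mass flux = Q·C = 0.7778 m³/s × 31 g/m³ = 24.11 g/s.
= 24.11 g/s × 86.4 = 2083 kg/d.

2080 kg/d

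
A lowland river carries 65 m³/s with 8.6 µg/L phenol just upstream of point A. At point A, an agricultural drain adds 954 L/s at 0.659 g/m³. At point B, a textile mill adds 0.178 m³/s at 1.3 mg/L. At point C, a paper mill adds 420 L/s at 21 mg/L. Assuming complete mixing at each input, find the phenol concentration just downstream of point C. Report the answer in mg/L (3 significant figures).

8.6 µg/L = 0.0086 mg/L.
954 L/s = 0.954 m³/s.
After input A: C = (65·0.0086 + 0.954·0.659) / 65.95 = 0.01801 mg/L.
After input B: C = (65.95·0.01801 + 0.178·1.3) / 66.13 = 0.02146 mg/L.
420 L/s = 0.42 m³/s.
After input C: C = (66.13·0.02146 + 0.42·21) / 66.55 = 0.1539 mg/L.

0.154 mg/L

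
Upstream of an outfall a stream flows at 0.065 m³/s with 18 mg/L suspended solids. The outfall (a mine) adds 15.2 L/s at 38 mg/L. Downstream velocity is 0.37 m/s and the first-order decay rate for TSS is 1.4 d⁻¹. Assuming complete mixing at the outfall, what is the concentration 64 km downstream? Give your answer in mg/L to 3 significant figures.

1.32 mg/L

15.2 L/s = 0.0152 m³/s.
After complete mixing, C₀ = (0.0152·38 + 0.065·18) / 0.0802 = 21.79 mg/L.
Travel time t = 6.4e+04 m / 0.37 m/s = 1.73e+05 s = 2.002 d.
C = 21.79·exp(−1.4·2.002) = 21.79·0.06064 = 1.321 mg/L.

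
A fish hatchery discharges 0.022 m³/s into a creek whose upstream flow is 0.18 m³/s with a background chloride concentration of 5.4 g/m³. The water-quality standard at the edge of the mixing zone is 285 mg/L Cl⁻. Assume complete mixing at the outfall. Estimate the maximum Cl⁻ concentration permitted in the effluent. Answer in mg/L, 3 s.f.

2570 mg/L

Mass balance: 285·0.202 = 0.022·Cₑ + 0.18·5.4.
Cₑ = (57.57 − 0.972) / 0.022 = 2573 mg/L.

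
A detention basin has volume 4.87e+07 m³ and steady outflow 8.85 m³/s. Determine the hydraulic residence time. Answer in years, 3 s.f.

0.174 yr

Q = 8.85 m³/s × 3.156e+07 s/yr = 2.793e+08 m³/yr.
Hydraulic residence time τ = V/Q = 4.87e+07/2.793e+08 = 0.1744 yr.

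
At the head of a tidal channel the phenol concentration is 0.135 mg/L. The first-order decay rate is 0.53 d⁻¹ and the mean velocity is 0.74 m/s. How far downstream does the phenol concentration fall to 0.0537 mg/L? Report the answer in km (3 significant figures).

From C = C₀·e^(−kt), t = ln(C₀/C)/k = ln(0.135/0.0537)/0.53 = 0.9219/0.53 = 1.739 d.
Distance = v·t = 0.74 m/s × 1.503e+05 s = 1.112e+05 m = 111.2 km.

111 km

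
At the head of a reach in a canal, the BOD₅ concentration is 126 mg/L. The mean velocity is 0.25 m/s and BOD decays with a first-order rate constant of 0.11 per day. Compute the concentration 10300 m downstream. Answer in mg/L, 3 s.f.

120 mg/L

Travel time t = 10300 m / 0.25 m/s = 1.03e+04/0.25 = 4.12e+04 s = 0.4769 d.
First-order decay: C = 126·exp(−0.11·0.4769) = 126·0.9489 = 119.6 mg/L.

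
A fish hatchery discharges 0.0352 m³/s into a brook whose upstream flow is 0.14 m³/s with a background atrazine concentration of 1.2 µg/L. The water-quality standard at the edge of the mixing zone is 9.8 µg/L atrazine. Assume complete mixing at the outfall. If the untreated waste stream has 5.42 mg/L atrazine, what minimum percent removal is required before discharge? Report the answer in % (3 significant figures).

1.2 µg/L = 0.0012 mg/L.
9.8 µg/L = 0.0098 mg/L.
Mass balance: 0.0098·0.1752 = 0.0352·Cₑ + 0.14·0.0012.
Cₑ = (0.001717 − 0.000168) / 0.0352 = 0.044 mg/L.
Required removal = 1 − 0.044/5.42 = 99.19 %.

99.2 %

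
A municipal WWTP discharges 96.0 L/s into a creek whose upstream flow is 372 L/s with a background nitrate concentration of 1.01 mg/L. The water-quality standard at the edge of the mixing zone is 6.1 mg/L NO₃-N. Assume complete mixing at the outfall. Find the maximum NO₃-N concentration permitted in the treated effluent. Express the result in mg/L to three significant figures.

96.0 L/s = 0.096 m³/s.
372 L/s = 0.372 m³/s.
Mass balance: 6.1·0.468 = 0.096·Cₑ + 0.372·1.01.
Cₑ = (2.855 − 0.3757) / 0.096 = 25.82 mg/L.

25.8 mg/L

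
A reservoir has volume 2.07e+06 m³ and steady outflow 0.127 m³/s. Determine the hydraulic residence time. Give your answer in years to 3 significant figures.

Q = 0.127 m³/s × 3.156e+07 s/yr = 4.008e+06 m³/yr.
Hydraulic residence time τ = V/Q = 2.07e+06/4.008e+06 = 0.5165 yr.

0.516 yr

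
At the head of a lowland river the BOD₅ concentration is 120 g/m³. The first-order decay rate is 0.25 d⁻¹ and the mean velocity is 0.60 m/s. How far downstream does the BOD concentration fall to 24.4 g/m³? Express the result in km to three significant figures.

From C = C₀·e^(−kt), t = ln(C₀/C)/k = ln(120/24.4)/0.25 = 1.593/0.25 = 6.372 d.
Distance = v·t = 0.60 m/s × 5.505e+05 s = 3.303e+05 m = 330.3 km.

330 km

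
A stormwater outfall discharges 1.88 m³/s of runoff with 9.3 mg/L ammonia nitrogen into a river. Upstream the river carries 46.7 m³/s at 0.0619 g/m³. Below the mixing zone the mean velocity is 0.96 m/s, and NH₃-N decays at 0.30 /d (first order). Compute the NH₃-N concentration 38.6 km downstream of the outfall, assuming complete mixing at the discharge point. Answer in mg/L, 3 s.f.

After complete mixing, C₀ = (1.88·9.3 + 46.7·0.0619) / 48.58 = 0.4194 mg/L.
Travel time t = 3.86e+04 m / 0.96 m/s = 4.021e+04 s = 0.4654 d.
C = 0.4194·exp(−0.30·0.4654) = 0.4194·0.8697 = 0.3648 mg/L.

0.365 mg/L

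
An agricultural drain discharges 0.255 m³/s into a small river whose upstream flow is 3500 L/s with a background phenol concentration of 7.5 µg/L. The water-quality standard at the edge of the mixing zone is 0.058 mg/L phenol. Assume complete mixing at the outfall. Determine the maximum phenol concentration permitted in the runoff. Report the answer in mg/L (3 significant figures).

0.751 mg/L

3500 L/s = 3.5 m³/s.
7.5 µg/L = 0.0075 mg/L.
Mass balance: 0.058·3.755 = 0.255·Cₑ + 3.5·0.0075.
Cₑ = (0.2178 − 0.02625) / 0.255 = 0.7511 mg/L.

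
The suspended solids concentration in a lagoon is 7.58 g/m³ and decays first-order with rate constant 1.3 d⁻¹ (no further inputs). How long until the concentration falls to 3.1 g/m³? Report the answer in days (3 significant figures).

0.688 d

t = ln(C₀/C)/k = ln(7.58/3.1)/1.3 = 0.8941/1.3 = 0.6878 d.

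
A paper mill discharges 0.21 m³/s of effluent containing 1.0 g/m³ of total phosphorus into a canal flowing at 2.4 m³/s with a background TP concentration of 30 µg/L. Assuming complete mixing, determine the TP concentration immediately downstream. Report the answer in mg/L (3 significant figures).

30 µg/L = 0.03 mg/L.
Flow-weighted mixing gives C = (0.21·1 + 2.4·0.03) / (0.21 + 2.4) = 0.282/2.61 = 0.108 mg/L.

0.108 mg/L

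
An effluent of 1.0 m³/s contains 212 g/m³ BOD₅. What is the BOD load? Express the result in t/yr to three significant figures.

Mass flux = Q·C = 1 m³/s × 212 g/m³ = 212 g/s.
= 212 g/s × 31.56 = 6690 t/yr.

6690 t/yr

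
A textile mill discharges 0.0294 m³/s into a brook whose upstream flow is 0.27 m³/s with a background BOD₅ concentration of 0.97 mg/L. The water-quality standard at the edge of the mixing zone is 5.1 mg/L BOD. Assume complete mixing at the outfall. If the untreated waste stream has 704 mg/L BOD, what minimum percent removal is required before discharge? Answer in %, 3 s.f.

Mass balance: 5.1·0.2994 = 0.0294·Cₑ + 0.27·0.97.
Cₑ = (1.527 − 0.2619) / 0.0294 = 43.03 mg/L.
Required removal = 1 − 43.03/704 = 93.89 %.

93.9 %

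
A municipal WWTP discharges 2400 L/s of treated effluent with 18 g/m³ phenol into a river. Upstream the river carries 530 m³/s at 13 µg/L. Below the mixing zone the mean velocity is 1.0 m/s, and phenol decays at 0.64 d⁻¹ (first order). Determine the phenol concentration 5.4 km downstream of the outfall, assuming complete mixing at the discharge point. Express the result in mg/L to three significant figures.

0.0904 mg/L

2400 L/s = 2.4 m³/s.
13 µg/L = 0.013 mg/L.
After complete mixing, C₀ = (2.4·18 + 530·0.013) / 532.4 = 0.09408 mg/L.
Travel time t = 5400 m / 1.0 m/s = 5400 s = 0.0625 d.
C = 0.09408·exp(−0.64·0.0625) = 0.09408·0.9608 = 0.09039 mg/L.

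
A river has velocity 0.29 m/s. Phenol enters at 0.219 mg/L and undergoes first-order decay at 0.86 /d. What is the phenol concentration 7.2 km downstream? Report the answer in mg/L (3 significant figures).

Travel time t = 7.2 km / 0.29 m/s = 7200/0.29 = 2.483e+04 s = 0.2874 d.
First-order decay: C = 0.219·exp(−0.86·0.2874) = 0.219·0.781 = 0.171 mg/L.

0.171 mg/L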